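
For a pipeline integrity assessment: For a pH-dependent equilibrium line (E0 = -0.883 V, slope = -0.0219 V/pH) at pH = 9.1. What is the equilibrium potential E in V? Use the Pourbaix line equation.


Apply the Pourbaix line equation: E = E0 + slope*pH
E = -0.883 + (-0.0219)*9.1 = -0.883 + (-0.19929) = -1.08229 V
Rounded to 4 decimal places: E = -1.0823 V

-1.0823 V


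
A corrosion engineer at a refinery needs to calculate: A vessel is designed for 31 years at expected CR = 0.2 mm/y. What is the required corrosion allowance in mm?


Corrosion allowance = CR × design life
CA = 0.2 * 31 = 6.2 mm

6.2 mm


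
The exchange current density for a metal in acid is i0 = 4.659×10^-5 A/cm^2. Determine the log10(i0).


i0 = 4.659×10^-5 A/cm^2
log10(i0) = -4.332

-4.332


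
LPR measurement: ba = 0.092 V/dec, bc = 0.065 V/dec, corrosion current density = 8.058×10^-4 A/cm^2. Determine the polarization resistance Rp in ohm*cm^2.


Apply the Stern-Geary equation: Rp = ba*bc / (2.303*icorr*(ba+bc))
ba*bc = 0.092*0.065 = 0.00598
ba+bc = 0.157; 2.303*icorr*(ba+bc) = 2.303*8.058×10^-4*0.157 = 2.9135391×10^-4
Rp = 0.00598 / 2.9135391×10^-4 = 20.52 ohm*cm^2

20.52 ohm*cm^2


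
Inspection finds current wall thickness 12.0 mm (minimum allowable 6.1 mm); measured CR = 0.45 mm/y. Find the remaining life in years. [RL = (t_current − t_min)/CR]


Apply the remaining-life relation: RL = (t_current − t_min) / CR
RL = (12.0 − 6.1) / 0.45 = 5.9 / 0.45 = 13.1 years

13.1 years


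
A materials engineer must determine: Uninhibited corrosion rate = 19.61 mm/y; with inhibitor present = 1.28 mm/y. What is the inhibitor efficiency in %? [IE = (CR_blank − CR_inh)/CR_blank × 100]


Apply the inhibitor-efficiency definition: IE = (CR_blank − CR_inh)/CR_blank × 100
IE = (19.61 − 1.28) / 19.61 × 100
IE = 18.33 / 19.61 × 100 = 93.5 %

93.5 %


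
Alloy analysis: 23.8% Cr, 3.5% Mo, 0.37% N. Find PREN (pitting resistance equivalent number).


Apply the PREN formula: PREN = Cr + 3.3*Mo + 16*N
PREN = 23.8 + 3.3*3.5 + 16*0.37
PREN = 23.8 + 11.55 + 5.92 = 41.27

41.27


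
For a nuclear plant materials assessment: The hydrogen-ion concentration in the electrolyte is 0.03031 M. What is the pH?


pH = −log10[H+]
pH = −log10(0.03031) = 1.52

1.52


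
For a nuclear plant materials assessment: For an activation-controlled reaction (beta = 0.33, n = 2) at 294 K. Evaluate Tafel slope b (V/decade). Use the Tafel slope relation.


Apply the Tafel slope relation: b = 2.303*R*T/(beta*n*F)
Numerator: 2.303 * 8.314 * 294 = 5629.26
Denominator: 0.33 * 2 * 96485 = 63680.1
b = 5629.26 / 63680.1 = 0.0884 V/decade

0.0884 V/decade


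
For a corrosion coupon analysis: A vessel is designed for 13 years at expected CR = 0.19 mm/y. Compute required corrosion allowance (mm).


Corrosion allowance = CR × design life
CA = 0.19 * 13 = 2.47 mm

2.47 mm


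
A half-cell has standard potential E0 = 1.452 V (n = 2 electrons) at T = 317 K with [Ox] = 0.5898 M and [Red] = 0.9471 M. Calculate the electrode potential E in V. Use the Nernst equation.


Apply the Nernst equation: E = E0 + (RT/nF)*ln([Ox]/[Red])
Step 1: RT/nF = 8.314*317/(2*96485) = 0.01365776 V
Step 2: [Ox]/[Red] = 0.5898/0.9471 = 0.622743
Step 3: ln(0.622743) = -0.473621
Step 4: correction = 0.01365776 * -0.473621 = -0.006 V
E = 1.452 + -0.006 = 1.446 V

1.446 V


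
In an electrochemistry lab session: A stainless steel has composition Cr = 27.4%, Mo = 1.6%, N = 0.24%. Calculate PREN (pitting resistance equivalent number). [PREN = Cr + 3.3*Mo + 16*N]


Apply the PREN formula: PREN = Cr + 3.3*Mo + 16*N
PREN = 27.4 + 3.3*1.6 + 16*0.24
PREN = 27.4 + 5.28 + 3.84 = 36.52

36.52


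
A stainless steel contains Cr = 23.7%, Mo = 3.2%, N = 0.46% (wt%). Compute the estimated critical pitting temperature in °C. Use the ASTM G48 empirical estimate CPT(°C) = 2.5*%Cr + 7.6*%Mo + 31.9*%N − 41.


Apply the ASTM G48 empirical CPT estimate: CPT(°C) = 2.5*%Cr + 7.6*%Mo + 31.9*%N − 41
2.5*23.7 = 59.25; 7.6*3.2 = 24.32; 31.9*0.46 = 14.674
CPT = 59.25 + 24.32 + 14.674 − 41 = 57.244 °C
Rounded to 0.1 °C: CPT ≈ 57.2 °C

57.2 °C


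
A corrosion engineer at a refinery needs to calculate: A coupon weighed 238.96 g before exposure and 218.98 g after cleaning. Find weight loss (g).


Weight loss = initial − final
WL = 238.96 − 218.98 = 19.98 g

19.98 g


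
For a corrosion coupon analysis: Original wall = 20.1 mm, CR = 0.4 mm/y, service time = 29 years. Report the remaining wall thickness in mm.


Remaining wall = original − CR × time
t = 20.1 − 0.4*29 = 20.1 − 11.6 = 8.5 mm

8.5 mm


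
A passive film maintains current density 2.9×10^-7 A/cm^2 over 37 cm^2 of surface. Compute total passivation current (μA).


I = i_pass * A, then convert A → μA (×10^6)
I = 2.9×10^-7 * 37 * 10^6 = 10.73 μA

10.73 μA


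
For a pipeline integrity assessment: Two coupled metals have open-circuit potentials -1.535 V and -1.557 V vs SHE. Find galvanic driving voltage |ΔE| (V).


Driving voltage is the absolute potential difference.
|ΔE| = |-1.535 − (-1.557)| = 0.022 V

0.022 V


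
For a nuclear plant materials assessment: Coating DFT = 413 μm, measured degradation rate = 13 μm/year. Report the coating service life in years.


Service life = thickness / degradation rate
Life = 413 / 13 = 31.8 years

31.8 years


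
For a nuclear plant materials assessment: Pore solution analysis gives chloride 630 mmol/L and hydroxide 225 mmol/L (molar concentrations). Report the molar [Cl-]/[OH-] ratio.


Threshold parameter = [Cl-] / [OH-] (molar basis; both in mmol/L, so units cancel)
Ratio = 630 / 225 = 2.8

2.8


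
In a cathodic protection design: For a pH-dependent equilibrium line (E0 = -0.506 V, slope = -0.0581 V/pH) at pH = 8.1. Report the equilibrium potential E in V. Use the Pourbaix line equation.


Apply the Pourbaix line equation: E = E0 + slope*pH
E = -0.506 + (-0.0581)*8.1 = -0.506 + (-0.47061) = -0.97661 V
Rounded to 3 decimal places: E = -0.977 V

-0.977 V


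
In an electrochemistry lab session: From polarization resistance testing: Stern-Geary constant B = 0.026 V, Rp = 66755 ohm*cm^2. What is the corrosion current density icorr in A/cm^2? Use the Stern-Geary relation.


Apply the Stern-Geary relation: icorr = B / Rp
icorr = 0.026 / 66755 = 3.895×10^-7 A/cm^2

3.895×10^-7 A/cm^2


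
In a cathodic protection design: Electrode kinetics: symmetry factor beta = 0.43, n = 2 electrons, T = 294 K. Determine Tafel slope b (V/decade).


Apply the Tafel slope relation: b = 2.303*R*T/(beta*n*F)
Numerator: 2.303 * 8.314 * 294 = 5629.26
Denominator: 0.43 * 2 * 96485 = 82977.1
b = 5629.26 / 82977.1 = 0.068 V/decade

0.068 V/decade


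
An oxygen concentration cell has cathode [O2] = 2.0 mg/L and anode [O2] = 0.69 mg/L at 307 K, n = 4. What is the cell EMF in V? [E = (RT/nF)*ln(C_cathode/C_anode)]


Apply the Nernst concentration-cell relation: E = (RT/nF)*ln(C_cathode/C_anode)
RT/nF = 8.314*307/(4*96485) = 0.00661346 V
ln(2.0/0.69) = 1.06421
E = 0.00661346 * 1.06421 = 0.00704 V

0.00704 V


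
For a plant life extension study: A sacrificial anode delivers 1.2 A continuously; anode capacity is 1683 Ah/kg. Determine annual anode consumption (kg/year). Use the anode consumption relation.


Annual consumption = current * hours per year / capacity
Rate = 1.2 * 8760 / 1683 = 6.2 kg/year

6.2 kg/year


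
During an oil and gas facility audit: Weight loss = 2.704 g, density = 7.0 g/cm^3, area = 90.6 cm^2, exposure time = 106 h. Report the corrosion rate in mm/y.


Apply the mm/y weight-loss relation: CR = 87600 * W / (D * A * T)
Numerator: 87600 * 2.704 = 236870.4
Denominator: 7.0 * 90.6 * 106 = 67225.2
CR = 236870.4 / 67225.2 = 3.52354 mm/y

3.52354 mm/y


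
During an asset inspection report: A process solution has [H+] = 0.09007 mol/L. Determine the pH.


pH = −log10[H+]
pH = −log10(0.09007) = 1.05

1.05


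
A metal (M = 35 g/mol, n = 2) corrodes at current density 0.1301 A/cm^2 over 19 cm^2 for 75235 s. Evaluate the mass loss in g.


Apply Faraday's law: m = i*A*t*M / (n*F)
Total charge passed Q = i*A*t = 0.1301*19*75235 = 185973.3965 C
m = Q*M/(n*F) = 185973.3965*35/(2*96485) = 33.731 g

33.731 g


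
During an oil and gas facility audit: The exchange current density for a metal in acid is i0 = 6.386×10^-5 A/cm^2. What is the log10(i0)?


i0 = 6.386×10^-5 A/cm^2
log10(i0) = -4.195

-4.195


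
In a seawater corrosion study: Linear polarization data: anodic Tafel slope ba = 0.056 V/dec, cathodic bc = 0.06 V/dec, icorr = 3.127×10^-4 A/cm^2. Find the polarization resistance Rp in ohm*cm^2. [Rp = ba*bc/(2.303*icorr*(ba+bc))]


Apply the Stern-Geary equation: Rp = ba*bc / (2.303*icorr*(ba+bc))
ba*bc = 0.056*0.06 = 0.00336
ba+bc = 0.116; 2.303*icorr*(ba+bc) = 2.303*3.127×10^-4*0.116 = 8.353718×10^-5
Rp = 0.00336 / 8.353718×10^-5 = 40.2 ohm*cm^2

40.2 ohm*cm^2


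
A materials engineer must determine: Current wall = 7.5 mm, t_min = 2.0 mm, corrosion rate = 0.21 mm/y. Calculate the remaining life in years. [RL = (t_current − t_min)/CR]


Apply the remaining-life relation: RL = (t_current − t_min) / CR
RL = (7.5 − 2.0) / 0.21 = 5.5 / 0.21 = 26.2 years

26.2 years


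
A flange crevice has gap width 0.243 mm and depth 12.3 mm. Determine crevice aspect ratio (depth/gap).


Aspect ratio = depth / gap
Ratio = 12.3 / 0.243 = 50.6

50.6


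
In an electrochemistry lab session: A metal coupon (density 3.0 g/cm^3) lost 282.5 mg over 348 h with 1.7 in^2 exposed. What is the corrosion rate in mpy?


Apply the mpy weight-loss relation: CR = 534 * W / (D * A * T)
Numerator: 534 * 282.5 = 150855.0
Denominator: 3.0 * 1.7 * 348 = 1774.8
CR = 150855.0 / 1774.8 = 84.9983 mpy

84.9983 mpy


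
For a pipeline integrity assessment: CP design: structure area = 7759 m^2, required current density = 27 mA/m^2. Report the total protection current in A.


I = area * current density, then convert mA → A (÷1000)
I = 7759 * 27 / 1000 = 209.49 A

209.49 A


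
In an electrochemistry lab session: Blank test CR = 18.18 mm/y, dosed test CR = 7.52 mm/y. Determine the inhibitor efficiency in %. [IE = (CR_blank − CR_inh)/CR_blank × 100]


Apply the inhibitor-efficiency definition: IE = (CR_blank − CR_inh)/CR_blank × 100
IE = (18.18 − 7.52) / 18.18 × 100
IE = 10.66 / 18.18 × 100 = 58.6 %

58.6 %


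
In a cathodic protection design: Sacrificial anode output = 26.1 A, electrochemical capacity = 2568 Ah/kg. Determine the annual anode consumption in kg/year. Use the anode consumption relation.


Annual consumption = current * hours per year / capacity
Rate = 26.1 * 8760 / 2568 = 89.0 kg/year

89.0 kg/year


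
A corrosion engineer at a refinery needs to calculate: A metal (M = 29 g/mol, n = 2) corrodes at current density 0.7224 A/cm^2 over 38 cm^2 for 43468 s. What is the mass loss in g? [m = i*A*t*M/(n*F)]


Apply Faraday's law: m = i*A*t*M / (n*F)
Total charge passed Q = i*A*t = 0.7224*38*43468 = 1193248.7616 C
m = Q*M/(n*F) = 1193248.7616*29/(2*96485) = 179.324 g

179.324 g


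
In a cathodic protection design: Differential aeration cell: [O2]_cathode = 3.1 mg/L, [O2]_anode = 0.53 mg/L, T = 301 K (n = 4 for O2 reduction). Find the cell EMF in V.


Apply the Nernst concentration-cell relation: E = (RT/nF)*ln(C_cathode/C_anode)
RT/nF = 8.314*301/(4*96485) = 0.0064842 V
ln(3.1/0.53) = 1.76628
E = 0.0064842 * 1.76628 = 0.01145 V

0.01145 V


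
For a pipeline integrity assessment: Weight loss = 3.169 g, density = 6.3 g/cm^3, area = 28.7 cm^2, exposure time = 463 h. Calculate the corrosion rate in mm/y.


Apply the mm/y weight-loss relation: CR = 87600 * W / (D * A * T)
Numerator: 87600 * 3.169 = 277604.4
Denominator: 6.3 * 28.7 * 463 = 83715.03
CR = 277604.4 / 83715.03 = 3.31606 mm/y

3.31606 mm/y


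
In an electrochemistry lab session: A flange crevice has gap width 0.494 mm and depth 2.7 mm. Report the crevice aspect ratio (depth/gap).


Aspect ratio = depth / gap
Ratio = 2.7 / 0.494 = 5.5

5.5


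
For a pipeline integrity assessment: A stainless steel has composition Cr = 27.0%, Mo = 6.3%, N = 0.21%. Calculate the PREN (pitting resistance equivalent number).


Apply the PREN formula: PREN = Cr + 3.3*Mo + 16*N
PREN = 27.0 + 3.3*6.3 + 16*0.21
PREN = 27.0 + 20.79 + 3.36 = 51.15

51.15


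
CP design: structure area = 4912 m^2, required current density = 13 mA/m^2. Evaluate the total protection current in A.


I = area * current density, then convert mA → A (÷1000)
I = 4912 * 13 / 1000 = 63.86 A

63.86 A


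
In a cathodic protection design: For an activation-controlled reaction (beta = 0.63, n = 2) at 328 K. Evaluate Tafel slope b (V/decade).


Apply the Tafel slope relation: b = 2.303*R*T/(beta*n*F)
Numerator: 2.303 * 8.314 * 328 = 6280.26
Denominator: 0.63 * 2 * 96485 = 121571.1
b = 6280.26 / 121571.1 = 0.0517 V/decade

0.0517 V/decade


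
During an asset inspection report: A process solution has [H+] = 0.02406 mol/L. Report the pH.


pH = −log10[H+]
pH = −log10(0.02406) = 1.62

1.62


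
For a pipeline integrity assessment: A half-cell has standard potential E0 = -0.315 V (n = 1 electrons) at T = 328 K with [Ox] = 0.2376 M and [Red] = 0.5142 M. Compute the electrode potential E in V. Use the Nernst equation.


Apply the Nernst equation: E = E0 + (RT/nF)*ln([Ox]/[Red])
Step 1: RT/nF = 8.314*328/(1*96485) = 0.02826338 V
Step 2: [Ox]/[Red] = 0.2376/0.5142 = 0.462077
Step 3: ln(0.462077) = -0.772024
Step 4: correction = 0.02826338 * -0.772024 = -0.0218 V
E = -0.315 + -0.0218 = -0.3368 V

-0.3368 V


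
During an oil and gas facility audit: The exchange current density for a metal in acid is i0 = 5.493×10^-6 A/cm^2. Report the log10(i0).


i0 = 5.493×10^-6 A/cm^2
log10(i0) = -5.26

-5.26


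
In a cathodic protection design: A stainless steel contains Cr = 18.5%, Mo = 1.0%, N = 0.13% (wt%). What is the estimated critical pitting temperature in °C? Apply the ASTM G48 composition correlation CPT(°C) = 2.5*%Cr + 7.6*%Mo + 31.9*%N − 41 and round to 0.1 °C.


Apply the ASTM G48 empirical CPT estimate: CPT(°C) = 2.5*%Cr + 7.6*%Mo + 31.9*%N − 41
2.5*18.5 = 46.25; 7.6*1.0 = 7.6; 31.9*0.13 = 4.147
CPT = 46.25 + 7.6 + 4.147 − 41 = 16.997 °C
Rounded to 0.1 °C: CPT ≈ 17.0 °C

17.0 °C


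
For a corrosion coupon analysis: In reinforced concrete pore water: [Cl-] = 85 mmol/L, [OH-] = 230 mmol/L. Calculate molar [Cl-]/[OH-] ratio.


Threshold parameter = [Cl-] / [OH-] (molar basis; both in mmol/L, so units cancel)
Ratio = 85 / 230 = 0.37

0.37


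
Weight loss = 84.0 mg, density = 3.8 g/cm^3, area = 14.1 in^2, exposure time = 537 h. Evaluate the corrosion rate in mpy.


Apply the mpy weight-loss relation: CR = 534 * W / (D * A * T)
Numerator: 534 * 84.0 = 44856.0
Denominator: 3.8 * 14.1 * 537 = 28772.46
CR = 44856.0 / 28772.46 = 1.559 mpy

1.559 mpy


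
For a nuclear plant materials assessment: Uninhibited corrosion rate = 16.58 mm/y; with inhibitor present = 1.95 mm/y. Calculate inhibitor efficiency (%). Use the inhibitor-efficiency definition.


Apply the inhibitor-efficiency definition: IE = (CR_blank − CR_inh)/CR_blank × 100
IE = (16.58 − 1.95) / 16.58 × 100
IE = 14.63 / 16.58 × 100 = 88.2 %

88.2 %


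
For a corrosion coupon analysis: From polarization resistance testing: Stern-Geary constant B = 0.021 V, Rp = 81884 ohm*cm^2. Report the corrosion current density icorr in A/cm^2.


Apply the Stern-Geary relation: icorr = B / Rp
icorr = 0.021 / 81884 = 2.565×10^-7 A/cm^2

2.565×10^-7 A/cm^2


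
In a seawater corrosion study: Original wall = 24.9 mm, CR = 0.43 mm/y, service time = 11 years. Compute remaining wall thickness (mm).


Remaining wall = original − CR × time
t = 24.9 − 0.43*11 = 24.9 − 4.73 = 20.17 mm

20.17 mm


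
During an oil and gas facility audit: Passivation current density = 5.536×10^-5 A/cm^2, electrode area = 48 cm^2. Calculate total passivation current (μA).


I = i_pass * A, then convert A → μA (×10^6)
I = 5.536×10^-5 * 48 * 10^6 = 2657.28 μA

2657.28 μA


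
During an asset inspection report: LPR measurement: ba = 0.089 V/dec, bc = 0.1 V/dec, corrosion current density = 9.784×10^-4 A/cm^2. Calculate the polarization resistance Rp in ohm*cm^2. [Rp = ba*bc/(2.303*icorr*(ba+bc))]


Apply the Stern-Geary equation: Rp = ba*bc / (2.303*icorr*(ba+bc))
ba*bc = 0.089*0.1 = 0.0089
ba+bc = 0.189; 2.303*icorr*(ba+bc) = 2.303*9.784×10^-4*0.189 = 4.2586523×10^-4
Rp = 0.0089 / 4.2586523×10^-4 = 20.9 ohm*cm^2

20.9 ohm*cm^2


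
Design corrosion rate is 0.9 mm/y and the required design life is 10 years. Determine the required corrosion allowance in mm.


Corrosion allowance = CR × design life
CA = 0.9 * 10 = 9.0 mm

9.0 mm


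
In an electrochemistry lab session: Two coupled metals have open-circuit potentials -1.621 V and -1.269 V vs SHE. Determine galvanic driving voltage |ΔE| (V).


Driving voltage is the absolute potential difference.
|ΔE| = |-1.621 − (-1.269)| = 0.352 V

0.352 V


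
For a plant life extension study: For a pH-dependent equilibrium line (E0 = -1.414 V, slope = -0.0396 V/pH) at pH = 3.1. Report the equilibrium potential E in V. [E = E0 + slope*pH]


Apply the Pourbaix line equation: E = E0 + slope*pH
E = -1.414 + (-0.0396)*3.1 = -1.414 + (-0.12276) = -1.53676 V
Rounded to 4 decimal places: E = -1.5368 V

-1.5368 V


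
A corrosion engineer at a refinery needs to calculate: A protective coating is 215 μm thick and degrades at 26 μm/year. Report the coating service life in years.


Service life = thickness / degradation rate
Life = 215 / 26 = 8.3 years

8.3 years


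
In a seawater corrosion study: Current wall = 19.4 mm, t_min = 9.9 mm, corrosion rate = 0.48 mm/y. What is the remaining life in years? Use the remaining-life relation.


Apply the remaining-life relation: RL = (t_current − t_min) / CR
RL = (19.4 − 9.9) / 0.48 = 9.5 / 0.48 = 19.8 years

19.8 years


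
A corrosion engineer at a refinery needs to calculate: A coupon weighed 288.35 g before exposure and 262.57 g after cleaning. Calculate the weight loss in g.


Weight loss = initial − final
WL = 288.35 − 262.57 = 25.78 g

25.78 g


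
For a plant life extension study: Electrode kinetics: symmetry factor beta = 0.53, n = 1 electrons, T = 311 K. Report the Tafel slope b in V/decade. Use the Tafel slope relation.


Apply the Tafel slope relation: b = 2.303*R*T/(beta*n*F)
Numerator: 2.303 * 8.314 * 311 = 5954.76
Denominator: 0.53 * 1 * 96485 = 51137.05
b = 5954.76 / 51137.05 = 0.116 V/decade

0.116 V/decade


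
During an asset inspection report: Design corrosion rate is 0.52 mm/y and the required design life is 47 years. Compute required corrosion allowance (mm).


Corrosion allowance = CR × design life
CA = 0.52 * 47 = 24.44 mm

24.44 mm


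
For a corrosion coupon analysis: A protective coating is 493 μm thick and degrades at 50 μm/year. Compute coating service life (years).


Service life = thickness / degradation rate
Life = 493 / 50 = 9.9 years

9.9 years


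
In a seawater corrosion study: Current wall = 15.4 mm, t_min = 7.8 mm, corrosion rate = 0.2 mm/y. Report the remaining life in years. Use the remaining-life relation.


Apply the remaining-life relation: RL = (t_current − t_min) / CR
RL = (15.4 − 7.8) / 0.2 = 7.6 / 0.2 = 38.0 years

38.0 years


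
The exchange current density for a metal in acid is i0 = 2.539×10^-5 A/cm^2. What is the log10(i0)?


i0 = 2.539×10^-5 A/cm^2
log10(i0) = -4.595

-4.595


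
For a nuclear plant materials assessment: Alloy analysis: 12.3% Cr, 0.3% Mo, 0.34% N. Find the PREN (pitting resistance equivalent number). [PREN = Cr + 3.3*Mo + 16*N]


Apply the PREN formula: PREN = Cr + 3.3*Mo + 16*N
PREN = 12.3 + 3.3*0.3 + 16*0.34
PREN = 12.3 + 0.99 + 5.44 = 18.73

18.73


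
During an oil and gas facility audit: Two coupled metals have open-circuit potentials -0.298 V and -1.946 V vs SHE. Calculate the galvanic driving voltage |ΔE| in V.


Driving voltage is the absolute potential difference.
|ΔE| = |-0.298 − (-1.946)| = 1.648 V

1.648 V


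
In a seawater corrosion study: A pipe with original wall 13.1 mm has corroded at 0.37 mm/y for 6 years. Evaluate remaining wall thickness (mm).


Remaining wall = original − CR × time
t = 13.1 − 0.37*6 = 13.1 − 2.22 = 10.88 mm

10.88 mm


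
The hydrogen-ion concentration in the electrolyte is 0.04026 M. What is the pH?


pH = −log10[H+]
pH = −log10(0.04026) = 1.4

1.4


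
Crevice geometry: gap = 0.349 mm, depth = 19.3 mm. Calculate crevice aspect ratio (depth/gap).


Aspect ratio = depth / gap
Ratio = 19.3 / 0.349 = 55.3

55.3


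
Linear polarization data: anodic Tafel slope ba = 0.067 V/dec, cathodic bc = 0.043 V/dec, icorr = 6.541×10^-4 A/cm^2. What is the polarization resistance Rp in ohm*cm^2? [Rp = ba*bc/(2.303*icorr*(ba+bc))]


Apply the Stern-Geary equation: Rp = ba*bc / (2.303*icorr*(ba+bc))
ba*bc = 0.067*0.043 = 0.002881
ba+bc = 0.11; 2.303*icorr*(ba+bc) = 2.303*6.541×10^-4*0.11 = 1.6570315×10^-4
Rp = 0.002881 / 1.6570315×10^-4 = 17.39 ohm*cm^2

17.39 ohm*cm^2


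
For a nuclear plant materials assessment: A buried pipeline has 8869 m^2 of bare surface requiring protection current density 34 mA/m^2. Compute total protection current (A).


I = area * current density, then convert mA → A (÷1000)
I = 8869 * 34 / 1000 = 301.55 A

301.55 A


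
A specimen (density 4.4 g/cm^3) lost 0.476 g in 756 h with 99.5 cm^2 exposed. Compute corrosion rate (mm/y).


Apply the mm/y weight-loss relation: CR = 87600 * W / (D * A * T)
Numerator: 87600 * 0.476 = 41697.6
Denominator: 4.4 * 99.5 * 756 = 330976.8
CR = 41697.6 / 330976.8 = 0.126 mm/y

0.126 mm/y


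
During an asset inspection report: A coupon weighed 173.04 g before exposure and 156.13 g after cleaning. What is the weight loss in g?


Weight loss = initial − final
WL = 173.04 − 156.13 = 16.91 g

16.91 g


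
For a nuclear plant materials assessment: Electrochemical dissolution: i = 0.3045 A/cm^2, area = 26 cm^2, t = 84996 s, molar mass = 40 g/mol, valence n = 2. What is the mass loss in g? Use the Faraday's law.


Apply Faraday's law: m = i*A*t*M / (n*F)
Total charge passed Q = i*A*t = 0.3045*26*84996 = 672913.332 C
m = Q*M/(n*F) = 672913.332*40/(2*96485) = 139.48558 g

139.48558 g


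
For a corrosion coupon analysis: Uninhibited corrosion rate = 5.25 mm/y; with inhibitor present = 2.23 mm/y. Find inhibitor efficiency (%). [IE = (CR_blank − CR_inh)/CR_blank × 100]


Apply the inhibitor-efficiency definition: IE = (CR_blank − CR_inh)/CR_blank × 100
IE = (5.25 − 2.23) / 5.25 × 100
IE = 3.02 / 5.25 × 100 = 57.5 %

57.5 %


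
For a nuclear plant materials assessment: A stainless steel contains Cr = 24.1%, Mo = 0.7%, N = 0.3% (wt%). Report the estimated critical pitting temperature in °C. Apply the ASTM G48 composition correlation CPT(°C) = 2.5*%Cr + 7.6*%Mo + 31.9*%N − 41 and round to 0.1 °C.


Apply the ASTM G48 empirical CPT estimate: CPT(°C) = 2.5*%Cr + 7.6*%Mo + 31.9*%N − 41
2.5*24.1 = 60.25; 7.6*0.7 = 5.32; 31.9*0.3 = 9.57
CPT = 60.25 + 5.32 + 9.57 − 41 = 34.14 °C
Rounded to 0.1 °C: CPT ≈ 34.1 °C

34.1 °C


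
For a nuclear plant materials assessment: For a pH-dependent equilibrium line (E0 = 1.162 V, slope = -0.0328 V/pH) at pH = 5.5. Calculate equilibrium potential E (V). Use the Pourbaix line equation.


Apply the Pourbaix line equation: E = E0 + slope*pH
E = 1.162 + (-0.0328)*5.5 = 1.162 + (-0.1804) = 0.9816 V
Rounded to 4 decimal places: E = 0.9816 V

0.9816 V


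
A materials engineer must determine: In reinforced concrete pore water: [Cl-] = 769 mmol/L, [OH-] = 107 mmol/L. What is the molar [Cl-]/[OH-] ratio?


Threshold parameter = [Cl-] / [OH-] (molar basis; both in mmol/L, so units cancel)
Ratio = 769 / 107 = 7.19

7.19


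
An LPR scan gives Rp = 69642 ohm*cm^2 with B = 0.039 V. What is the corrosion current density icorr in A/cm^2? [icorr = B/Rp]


Apply the Stern-Geary relation: icorr = B / Rp
icorr = 0.039 / 69642 = 5.6×10^-7 A/cm^2

5.6×10^-7 A/cm^2


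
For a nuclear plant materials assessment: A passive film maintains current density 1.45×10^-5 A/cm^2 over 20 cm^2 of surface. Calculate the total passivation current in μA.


I = i_pass * A, then convert A → μA (×10^6)
I = 1.45×10^-5 * 20 * 10^6 = 290.0 μA

290.0 μA


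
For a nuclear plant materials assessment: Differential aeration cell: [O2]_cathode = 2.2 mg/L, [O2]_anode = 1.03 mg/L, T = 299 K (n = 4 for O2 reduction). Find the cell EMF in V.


Apply the Nernst concentration-cell relation: E = (RT/nF)*ln(C_cathode/C_anode)
RT/nF = 8.314*299/(4*96485) = 0.00644112 V
ln(2.2/1.03) = 0.7589
E = 0.00644112 * 0.7589 = 0.00489 V

0.00489 V


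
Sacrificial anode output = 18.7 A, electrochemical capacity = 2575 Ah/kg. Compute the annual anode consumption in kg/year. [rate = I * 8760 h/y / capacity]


Annual consumption = current * hours per year / capacity
Rate = 18.7 * 8760 / 2575 = 63.6 kg/year

63.6 kg/year


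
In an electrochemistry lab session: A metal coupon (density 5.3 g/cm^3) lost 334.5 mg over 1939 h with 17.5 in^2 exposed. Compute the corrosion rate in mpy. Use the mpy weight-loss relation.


Apply the mpy weight-loss relation: CR = 534 * W / (D * A * T)
Numerator: 534 * 334.5 = 178623.0
Denominator: 5.3 * 17.5 * 1939 = 179842.25
CR = 178623.0 / 179842.25 = 0.9932 mpy

0.9932 mpy


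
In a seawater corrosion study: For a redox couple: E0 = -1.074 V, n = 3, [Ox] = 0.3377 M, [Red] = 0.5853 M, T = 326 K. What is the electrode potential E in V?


Apply the Nernst equation: E = E0 + (RT/nF)*ln([Ox]/[Red])
Step 1: RT/nF = 8.314*326/(3*96485) = 0.00936368 V
Step 2: [Ox]/[Red] = 0.3377/0.5853 = 0.576969
Step 3: ln(0.576969) = -0.549967
Step 4: correction = 0.00936368 * -0.549967 = -0.0051 V
E = -1.074 + -0.0051 = -1.0791 V

-1.0791 V


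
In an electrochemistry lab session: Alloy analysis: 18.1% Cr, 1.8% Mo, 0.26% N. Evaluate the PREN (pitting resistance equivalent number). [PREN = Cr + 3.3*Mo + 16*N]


Apply the PREN formula: PREN = Cr + 3.3*Mo + 16*N
PREN = 18.1 + 3.3*1.8 + 16*0.26
PREN = 18.1 + 5.94 + 4.16 = 28.2

28.2


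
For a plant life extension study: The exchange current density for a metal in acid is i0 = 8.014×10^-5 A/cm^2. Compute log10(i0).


i0 = 8.014×10^-5 A/cm^2
log10(i0) = -4.096

-4.096


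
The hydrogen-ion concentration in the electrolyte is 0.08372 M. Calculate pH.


pH = −log10[H+]
pH = −log10(0.08372) = 1.08

1.08


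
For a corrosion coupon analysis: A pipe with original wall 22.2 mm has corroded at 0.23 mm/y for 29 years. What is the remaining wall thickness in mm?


Remaining wall = original − CR × time
t = 22.2 − 0.23*29 = 22.2 − 6.67 = 15.53 mm

15.53 mm


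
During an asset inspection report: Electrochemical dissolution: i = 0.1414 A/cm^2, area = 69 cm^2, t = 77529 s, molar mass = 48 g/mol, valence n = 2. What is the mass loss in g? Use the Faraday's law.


Apply Faraday's law: m = i*A*t*M / (n*F)
Total charge passed Q = i*A*t = 0.1414*69*77529 = 756419.4414 C
m = Q*M/(n*F) = 756419.4414*48/(2*96485) = 188.154 g

188.154 g


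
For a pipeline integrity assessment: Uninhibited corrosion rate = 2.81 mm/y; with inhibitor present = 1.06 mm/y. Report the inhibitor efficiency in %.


Apply the inhibitor-efficiency definition: IE = (CR_blank − CR_inh)/CR_blank × 100
IE = (2.81 − 1.06) / 2.81 × 100
IE = 1.75 / 2.81 × 100 = 62.3 %

62.3 %


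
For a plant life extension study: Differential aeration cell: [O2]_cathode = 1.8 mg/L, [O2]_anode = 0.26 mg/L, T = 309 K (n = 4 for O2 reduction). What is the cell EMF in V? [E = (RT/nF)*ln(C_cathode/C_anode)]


Apply the Nernst concentration-cell relation: E = (RT/nF)*ln(C_cathode/C_anode)
RT/nF = 8.314*309/(4*96485) = 0.00665654 V
ln(1.8/0.26) = 1.93486
E = 0.00665654 * 1.93486 = 0.01288 V

0.01288 V


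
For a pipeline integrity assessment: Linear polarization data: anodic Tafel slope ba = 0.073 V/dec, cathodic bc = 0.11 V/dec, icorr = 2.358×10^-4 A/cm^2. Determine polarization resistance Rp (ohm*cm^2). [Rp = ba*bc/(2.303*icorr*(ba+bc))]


Apply the Stern-Geary equation: Rp = ba*bc / (2.303*icorr*(ba+bc))
ba*bc = 0.073*0.11 = 0.00803
ba+bc = 0.183; 2.303*icorr*(ba+bc) = 2.303*2.358×10^-4*0.183 = 9.9377674×10^-5
Rp = 0.00803 / 9.9377674×10^-5 = 80.8 ohm*cm^2

80.8 ohm*cm^2


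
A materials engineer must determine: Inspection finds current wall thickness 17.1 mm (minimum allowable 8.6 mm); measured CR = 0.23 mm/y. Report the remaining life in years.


Apply the remaining-life relation: RL = (t_current − t_min) / CR
RL = (17.1 − 8.6) / 0.23 = 8.5 / 0.23 = 37.0 years

37.0 years


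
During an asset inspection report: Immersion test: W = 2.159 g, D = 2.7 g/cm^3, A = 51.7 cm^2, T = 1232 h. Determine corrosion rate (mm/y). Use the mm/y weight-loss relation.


Apply the mm/y weight-loss relation: CR = 87600 * W / (D * A * T)
Numerator: 87600 * 2.159 = 189128.4
Denominator: 2.7 * 51.7 * 1232 = 171974.88
CR = 189128.4 / 171974.88 = 1.09974 mm/y

1.09974 mm/y


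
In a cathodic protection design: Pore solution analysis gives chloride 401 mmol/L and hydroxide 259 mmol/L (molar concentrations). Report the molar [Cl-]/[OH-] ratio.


Threshold parameter = [Cl-] / [OH-] (molar basis; both in mmol/L, so units cancel)
Ratio = 401 / 259 = 1.55

1.55


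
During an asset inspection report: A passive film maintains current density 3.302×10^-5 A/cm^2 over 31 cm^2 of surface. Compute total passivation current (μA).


I = i_pass * A, then convert A → μA (×10^6)
I = 3.302×10^-5 * 31 * 10^6 = 1023.62 μA

1023.62 μA


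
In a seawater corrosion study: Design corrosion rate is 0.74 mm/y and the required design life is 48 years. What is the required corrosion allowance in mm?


Corrosion allowance = CR × design life
CA = 0.74 * 48 = 35.52 mm

35.52 mm


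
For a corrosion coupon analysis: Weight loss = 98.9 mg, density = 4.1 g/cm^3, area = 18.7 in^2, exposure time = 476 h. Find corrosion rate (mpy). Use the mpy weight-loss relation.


Apply the mpy weight-loss relation: CR = 534 * W / (D * A * T)
Numerator: 534 * 98.9 = 52812.6
Denominator: 4.1 * 18.7 * 476 = 36494.92
CR = 52812.6 / 36494.92 = 1.4471 mpy

1.4471 mpy


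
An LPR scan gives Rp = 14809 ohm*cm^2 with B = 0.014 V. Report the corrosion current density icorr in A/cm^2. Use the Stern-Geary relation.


Apply the Stern-Geary relation: icorr = B / Rp
icorr = 0.014 / 14809 = 9.454×10^-7 A/cm^2

9.454×10^-7 A/cm^2


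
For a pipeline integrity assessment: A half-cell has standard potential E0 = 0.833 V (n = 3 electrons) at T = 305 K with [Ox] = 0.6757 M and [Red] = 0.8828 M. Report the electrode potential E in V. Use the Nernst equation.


Apply the Nernst equation: E = E0 + (RT/nF)*ln([Ox]/[Red])
Step 1: RT/nF = 8.314*305/(3*96485) = 0.0087605 V
Step 2: [Ox]/[Red] = 0.6757/0.8828 = 0.765406
Step 3: ln(0.765406) = -0.267349
Step 4: correction = 0.0087605 * -0.267349 = -0.0023 V
E = 0.833 + -0.0023 = 0.8307 V

0.8307 V


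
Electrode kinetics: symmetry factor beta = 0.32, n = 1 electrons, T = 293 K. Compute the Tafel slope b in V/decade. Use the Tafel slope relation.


Apply the Tafel slope relation: b = 2.303*R*T/(beta*n*F)
Numerator: 2.303 * 8.314 * 293 = 5610.11
Denominator: 0.32 * 1 * 96485 = 30875.2
b = 5610.11 / 30875.2 = 0.1817 V/decade

0.1817 V/decade


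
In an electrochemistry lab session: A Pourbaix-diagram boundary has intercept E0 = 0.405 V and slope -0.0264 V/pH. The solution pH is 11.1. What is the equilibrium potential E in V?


Apply the Pourbaix line equation: E = E0 + slope*pH
E = 0.405 + (-0.0264)*11.1 = 0.405 + (-0.29304) = 0.11196 V
Rounded to 3 decimal places: E = 0.112 V

0.112 V


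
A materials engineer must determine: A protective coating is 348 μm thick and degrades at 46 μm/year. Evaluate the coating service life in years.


Service life = thickness / degradation rate
Life = 348 / 46 = 7.6 years

7.6 years


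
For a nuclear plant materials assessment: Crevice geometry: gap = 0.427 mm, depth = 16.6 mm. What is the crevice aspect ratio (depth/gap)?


Aspect ratio = depth / gap
Ratio = 16.6 / 0.427 = 38.9

38.9


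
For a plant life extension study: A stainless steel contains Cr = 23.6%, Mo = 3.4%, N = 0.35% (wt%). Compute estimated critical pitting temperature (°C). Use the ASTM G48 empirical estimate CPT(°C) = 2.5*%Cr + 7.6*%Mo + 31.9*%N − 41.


Apply the ASTM G48 empirical CPT estimate: CPT(°C) = 2.5*%Cr + 7.6*%Mo + 31.9*%N − 41
2.5*23.6 = 59; 7.6*3.4 = 25.84; 31.9*0.35 = 11.165
CPT = 59 + 25.84 + 11.165 − 41 = 55.005 °C
Rounded to 0.1 °C: CPT ≈ 55.0 °C

55.0 °C


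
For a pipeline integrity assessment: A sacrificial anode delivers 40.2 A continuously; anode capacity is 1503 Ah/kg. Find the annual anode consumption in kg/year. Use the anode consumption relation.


Annual consumption = current * hours per year / capacity
Rate = 40.2 * 8760 / 1503 = 234.3 kg/year

234.3 kg/year


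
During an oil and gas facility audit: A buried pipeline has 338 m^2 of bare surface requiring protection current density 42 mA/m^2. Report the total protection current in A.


I = area * current density, then convert mA → A (÷1000)
I = 338 * 42 / 1000 = 14.2 A

14.2 A


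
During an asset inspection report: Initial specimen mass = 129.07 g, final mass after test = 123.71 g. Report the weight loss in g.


Weight loss = initial − final
WL = 129.07 − 123.71 = 5.36 g

5.36 g


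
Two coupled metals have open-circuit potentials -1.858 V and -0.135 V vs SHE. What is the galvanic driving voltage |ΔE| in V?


Driving voltage is the absolute potential difference.
|ΔE| = |-1.858 − (-0.135)| = 1.723 V

1.723 V


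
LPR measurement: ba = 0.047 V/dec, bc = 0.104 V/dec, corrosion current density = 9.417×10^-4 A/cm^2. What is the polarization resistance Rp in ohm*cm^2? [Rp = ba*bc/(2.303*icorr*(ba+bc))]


Apply the Stern-Geary equation: Rp = ba*bc / (2.303*icorr*(ba+bc))
ba*bc = 0.047*0.104 = 0.004888
ba+bc = 0.151; 2.303*icorr*(ba+bc) = 2.303*9.417×10^-4*0.151 = 3.27479×10^-4
Rp = 0.004888 / 3.27479×10^-4 = 14.93 ohm*cm^2

14.93 ohm*cm^2


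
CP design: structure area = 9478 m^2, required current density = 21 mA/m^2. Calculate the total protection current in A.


I = area * current density, then convert mA → A (÷1000)
I = 9478 * 21 / 1000 = 199.04 A

199.04 A


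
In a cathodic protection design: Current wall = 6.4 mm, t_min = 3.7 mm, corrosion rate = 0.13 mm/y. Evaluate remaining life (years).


Apply the remaining-life relation: RL = (t_current − t_min) / CR
RL = (6.4 − 3.7) / 0.13 = 2.7 / 0.13 = 20.8 years

20.8 years


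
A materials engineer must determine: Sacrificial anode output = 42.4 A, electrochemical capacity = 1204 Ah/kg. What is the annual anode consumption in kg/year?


Annual consumption = current * hours per year / capacity
Rate = 42.4 * 8760 / 1204 = 308.5 kg/year

308.5 kg/year


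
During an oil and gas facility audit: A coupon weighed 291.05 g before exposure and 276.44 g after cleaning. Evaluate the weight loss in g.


Weight loss = initial − final
WL = 291.05 − 276.44 = 14.61 g

14.61 g


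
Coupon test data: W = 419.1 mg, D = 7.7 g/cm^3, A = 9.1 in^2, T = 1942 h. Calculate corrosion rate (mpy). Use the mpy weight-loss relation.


Apply the mpy weight-loss relation: CR = 534 * W / (D * A * T)
Numerator: 534 * 419.1 = 223799.4
Denominator: 7.7 * 9.1 * 1942 = 136075.94
CR = 223799.4 / 136075.94 = 1.64467 mpy

1.64467 mpy


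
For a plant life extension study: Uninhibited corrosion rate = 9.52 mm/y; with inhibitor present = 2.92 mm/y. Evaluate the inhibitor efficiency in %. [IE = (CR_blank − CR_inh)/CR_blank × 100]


Apply the inhibitor-efficiency definition: IE = (CR_blank − CR_inh)/CR_blank × 100
IE = (9.52 − 2.92) / 9.52 × 100
IE = 6.6 / 9.52 × 100 = 69.3 %

69.3 %


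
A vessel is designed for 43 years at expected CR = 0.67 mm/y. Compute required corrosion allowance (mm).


Corrosion allowance = CR × design life
CA = 0.67 * 43 = 28.81 mm

28.81 mm


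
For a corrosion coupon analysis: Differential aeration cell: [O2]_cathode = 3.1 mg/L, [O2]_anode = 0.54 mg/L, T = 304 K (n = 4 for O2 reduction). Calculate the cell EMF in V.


Apply the Nernst concentration-cell relation: E = (RT/nF)*ln(C_cathode/C_anode)
RT/nF = 8.314*304/(4*96485) = 0.00654883 V
ln(3.1/0.54) = 1.74759
E = 0.00654883 * 1.74759 = 0.01144 V

0.01144 V


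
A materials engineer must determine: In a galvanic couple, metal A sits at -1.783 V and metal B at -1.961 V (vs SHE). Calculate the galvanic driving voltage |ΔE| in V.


Driving voltage is the absolute potential difference.
|ΔE| = |-1.783 − (-1.961)| = 0.178 V

0.178 V


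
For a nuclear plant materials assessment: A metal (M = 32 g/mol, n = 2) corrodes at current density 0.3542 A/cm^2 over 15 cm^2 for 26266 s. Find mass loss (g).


Apply Faraday's law: m = i*A*t*M / (n*F)
Total charge passed Q = i*A*t = 0.3542*15*26266 = 139551.258 C
m = Q*M/(n*F) = 139551.258*32/(2*96485) = 23.14163 g

23.14163 g


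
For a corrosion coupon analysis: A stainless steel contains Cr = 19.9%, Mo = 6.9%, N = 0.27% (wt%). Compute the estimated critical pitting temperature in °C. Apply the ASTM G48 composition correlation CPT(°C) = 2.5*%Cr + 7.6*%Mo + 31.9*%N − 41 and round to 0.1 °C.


Apply the ASTM G48 empirical CPT estimate: CPT(°C) = 2.5*%Cr + 7.6*%Mo + 31.9*%N − 41
2.5*19.9 = 49.75; 7.6*6.9 = 52.44; 31.9*0.27 = 8.613
CPT = 49.75 + 52.44 + 8.613 − 41 = 69.803 °C
Rounded to 0.1 °C: CPT ≈ 69.8 °C

69.8 °C


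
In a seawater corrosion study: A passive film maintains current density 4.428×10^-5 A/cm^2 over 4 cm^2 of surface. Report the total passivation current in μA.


I = i_pass * A, then convert A → μA (×10^6)
I = 4.428×10^-5 * 4 * 10^6 = 177.12 μA

177.12 μA


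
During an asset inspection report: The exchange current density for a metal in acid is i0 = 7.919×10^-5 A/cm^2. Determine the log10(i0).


i0 = 7.919×10^-5 A/cm^2
log10(i0) = -4.101

-4.101


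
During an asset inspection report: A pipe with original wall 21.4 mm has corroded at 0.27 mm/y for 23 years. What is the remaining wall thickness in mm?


Remaining wall = original − CR × time
t = 21.4 − 0.27*23 = 21.4 − 6.21 = 15.19 mm

15.19 mm


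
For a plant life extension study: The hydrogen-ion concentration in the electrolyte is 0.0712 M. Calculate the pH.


pH = −log10[H+]
pH = −log10(0.0712) = 1.15

1.15


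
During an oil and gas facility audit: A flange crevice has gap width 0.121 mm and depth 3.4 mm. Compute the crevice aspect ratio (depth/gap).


Aspect ratio = depth / gap
Ratio = 3.4 / 0.121 = 28.1

28.1


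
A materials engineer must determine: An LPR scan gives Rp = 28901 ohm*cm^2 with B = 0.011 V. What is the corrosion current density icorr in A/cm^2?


Apply the Stern-Geary relation: icorr = B / Rp
icorr = 0.011 / 28901 = 3.806×10^-7 A/cm^2

3.806×10^-7 A/cm^2


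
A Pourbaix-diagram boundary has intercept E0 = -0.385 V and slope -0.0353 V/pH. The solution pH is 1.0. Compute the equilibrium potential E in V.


Apply the Pourbaix line equation: E = E0 + slope*pH
E = -0.385 + (-0.0353)*1.0 = -0.385 + (-0.0353) = -0.4203 V
Rounded to 4 decimal places: E = -0.4203 V

-0.4203 V


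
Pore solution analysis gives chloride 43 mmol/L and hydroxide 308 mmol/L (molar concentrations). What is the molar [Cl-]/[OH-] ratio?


Threshold parameter = [Cl-] / [OH-] (molar basis; both in mmol/L, so units cancel)
Ratio = 43 / 308 = 0.14

0.14


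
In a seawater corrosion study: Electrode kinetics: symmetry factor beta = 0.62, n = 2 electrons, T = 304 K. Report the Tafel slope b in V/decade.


Apply the Tafel slope relation: b = 2.303*R*T/(beta*n*F)
Numerator: 2.303 * 8.314 * 304 = 5820.73
Denominator: 0.62 * 2 * 96485 = 119641.4
b = 5820.73 / 119641.4 = 0.0487 V/decade

0.0487 V/decade
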